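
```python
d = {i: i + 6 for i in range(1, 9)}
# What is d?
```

{1: 7, 2: 8, 3: 9, 4: 10, 5: 11, 6: 12, 7: 13, 8: 14}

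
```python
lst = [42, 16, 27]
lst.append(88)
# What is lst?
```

[42, 16, 27, 88]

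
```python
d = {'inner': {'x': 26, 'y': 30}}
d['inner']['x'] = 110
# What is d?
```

After line 1: d = {'inner': {'x': 26, 'y': 30}}
After line 2 (inner x overwritten): d = {'inner': {'x': 110, 'y': 30}}

{'inner': {'x': 110, 'y': 30}}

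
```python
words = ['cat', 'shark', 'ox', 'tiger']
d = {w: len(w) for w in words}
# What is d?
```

{'cat': 3, 'shark': 5, 'ox': 2, 'tiger': 5}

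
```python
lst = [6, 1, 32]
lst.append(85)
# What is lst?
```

[6, 1, 32, 85]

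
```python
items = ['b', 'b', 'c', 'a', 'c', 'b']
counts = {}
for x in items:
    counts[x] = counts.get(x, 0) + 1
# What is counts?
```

Initial: counts = {}, items = ['b', 'b', 'c', 'a', 'c', 'b']
See 'b': counts = {'b': 1}
See 'b': counts = {'b': 2}
See 'c': counts = {'b': 2, 'c': 1}
See 'a': counts = {'b': 2, 'c': 1, 'a': 1}
See 'c': counts = {'b': 2, 'c': 2, 'a': 1}
See 'b': counts = {'b': 3, 'c': 2, 'a': 1}

{'b': 3, 'c': 2, 'a': 1}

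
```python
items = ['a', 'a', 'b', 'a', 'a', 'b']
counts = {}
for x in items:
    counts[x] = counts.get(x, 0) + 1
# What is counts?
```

Initial: counts = {}, items = ['a', 'a', 'b', 'a', 'a', 'b']
See 'a': counts = {'a': 1}
See 'a': counts = {'a': 2}
See 'b': counts = {'a': 2, 'b': 1}
See 'a': counts = {'a': 3, 'b': 1}
See 'a': counts = {'a': 4, 'b': 1}
See 'b': counts = {'a': 4, 'b': 2}

{'a': 4, 'b': 2}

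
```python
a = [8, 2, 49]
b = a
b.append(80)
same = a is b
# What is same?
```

After line 1: a = [8, 2, 49]
After line 2 (b = a is an alias, same object): a = [8, 2, 49], b = [8, 2, 49]
After line 3 (b.append mutates the shared list): a = [8, 2, 49, 80], b = [8, 2, 49, 80]
After line 4 (same = a is b; same object -> True): same = True

True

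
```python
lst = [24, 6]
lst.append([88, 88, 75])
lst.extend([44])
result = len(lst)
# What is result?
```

After line 1: lst = [24, 6]
After line 2 (append adds [88, 88, 75] as single element): lst = [24, 6, [88, 88, 75]]
After line 3 (extend unpacks [44], adds 44): lst = [24, 6, [88, 88, 75], 44]
After line 4: result = len(lst) = 4

4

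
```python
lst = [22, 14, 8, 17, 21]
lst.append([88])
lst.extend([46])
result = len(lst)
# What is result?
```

After line 1: lst = [22, 14, 8, 17, 21]
After line 2 (append adds [88] as single element): lst = [22, 14, 8, 17, 21, [88]]
After line 3 (extend unpacks [46], adds 46): lst = [22, 14, 8, 17, 21, [88], 46]
After line 4: result = len(lst) = 7

7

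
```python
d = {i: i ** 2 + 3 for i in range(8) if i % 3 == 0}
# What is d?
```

{0: 3, 3: 12, 6: 39}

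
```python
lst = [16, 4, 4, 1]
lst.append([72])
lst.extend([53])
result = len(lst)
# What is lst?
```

After line 1: lst = [16, 4, 4, 1]
After line 2 (append adds [72] as single element): lst = [16, 4, 4, 1, [72]]
After line 3 (extend unpacks [53], adds 53): lst = [16, 4, 4, 1, [72], 53]
After line 4: result = len(lst) = 6

[16, 4, 4, 1, [72], 53]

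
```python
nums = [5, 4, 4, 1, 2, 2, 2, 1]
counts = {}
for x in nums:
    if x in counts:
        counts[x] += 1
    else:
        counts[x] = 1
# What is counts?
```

Initial: counts = {}, nums = [5, 4, 4, 1, 2, 2, 2, 1]
See 5: counts = {5: 1}
See 4: counts = {5: 1, 4: 1}
See 4: counts = {5: 1, 4: 2}
See 1: counts = {5: 1, 4: 2, 1: 1}
See 2: counts = {5: 1, 4: 2, 1: 1, 2: 1}
See 2: counts = {5: 1, 4: 2, 1: 1, 2: 2}
See 2: counts = {5: 1, 4: 2, 1: 1, 2: 3}
See 1: counts = {5: 1, 4: 2, 1: 2, 2: 3}

{5: 1, 4: 2, 1: 2, 2: 3}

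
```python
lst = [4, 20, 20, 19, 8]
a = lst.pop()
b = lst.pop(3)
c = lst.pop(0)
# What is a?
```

After line 1: lst = [4, 20, 20, 19, 8]
After line 2 (pop() -> a = 8): lst = [4, 20, 20, 19]
After line 3 (pop(3) -> b = 19): lst = [4, 20, 20]
After line 4 (pop(0) -> c = 4): lst = [20, 20]

8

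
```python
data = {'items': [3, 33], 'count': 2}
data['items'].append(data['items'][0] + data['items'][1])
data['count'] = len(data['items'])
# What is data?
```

After line 1: data = {'items': [3, 33], 'count': 2}
After line 2 (append 3 + 33 = 36): data = {'items': [3, 33, 36], 'count': 2}
After line 3 (count = len(items) = 3): data = {'items': [3, 33, 36], 'count': 3}

{'items': [3, 33, 36], 'count': 3}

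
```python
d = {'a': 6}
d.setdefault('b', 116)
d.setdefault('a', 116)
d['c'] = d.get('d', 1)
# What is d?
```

After line 1: d = {'a': 6}
After line 2 (setdefault adds 'b'=116): d = {'a': 6, 'b': 116}
After line 3 (setdefault 'a' no-op, already exists): d = {'a': 6, 'b': 116}
After line 4 (get('d', 1) returns default since 'd' not in d): d = {'a': 6, 'b': 116, 'c': 1}

{'a': 6, 'b': 116, 'c': 1}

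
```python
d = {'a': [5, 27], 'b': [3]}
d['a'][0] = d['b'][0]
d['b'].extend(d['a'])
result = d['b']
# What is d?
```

After line 1: d = {'a': [5, 27], 'b': [3]}
After line 2 (a[0] = b[0] = 3): d = {'a': [3, 27], 'b': [3]}
After line 3 (b.extend(a) appends [3, 27]): d = {'a': [3, 27], 'b': [3, 3, 27]}
After line 4: result = d['b'] = [3, 3, 27]

{'a': [3, 27], 'b': [3, 3, 27]}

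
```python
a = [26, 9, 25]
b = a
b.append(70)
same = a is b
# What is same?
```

After line 1: a = [26, 9, 25]
After line 2 (b = a is an alias, same object): a = [26, 9, 25], b = [26, 9, 25]
After line 3 (b.append mutates the shared list): a = [26, 9, 25, 70], b = [26, 9, 25, 70]
After line 4 (same = a is b; same object -> True): same = True

True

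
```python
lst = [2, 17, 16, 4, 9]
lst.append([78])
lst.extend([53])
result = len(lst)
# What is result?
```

After line 1: lst = [2, 17, 16, 4, 9]
After line 2 (append adds [78] as single element): lst = [2, 17, 16, 4, 9, [78]]
After line 3 (extend unpacks [53], adds 53): lst = [2, 17, 16, 4, 9, [78], 53]
After line 4: result = len(lst) = 7

7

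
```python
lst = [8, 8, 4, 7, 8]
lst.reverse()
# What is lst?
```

[8, 7, 4, 8, 8]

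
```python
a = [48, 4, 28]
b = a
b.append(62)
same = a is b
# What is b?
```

After line 1: a = [48, 4, 28]
After line 2 (b = a is an alias, same object): a = [48, 4, 28], b = [48, 4, 28]
After line 3 (b.append mutates the shared list): a = [48, 4, 28, 62], b = [48, 4, 28, 62]
After line 4 (same = a is b; same object -> True): same = True

[48, 4, 28, 62]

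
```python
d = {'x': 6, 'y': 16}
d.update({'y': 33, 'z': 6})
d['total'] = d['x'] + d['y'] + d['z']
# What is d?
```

After line 1: d = {'x': 6, 'y': 16}
After line 2 (y overwritten, z added): d = {'x': 6, 'y': 33, 'z': 6}
After line 3 (total = 6 + 33 + 6 = 45): d = {'x': 6, 'y': 33, 'z': 6, 'total': 45}

{'x': 6, 'y': 33, 'z': 6, 'total': 45}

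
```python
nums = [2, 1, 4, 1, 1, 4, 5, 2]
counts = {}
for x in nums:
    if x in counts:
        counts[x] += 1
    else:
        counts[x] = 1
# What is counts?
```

Initial: counts = {}, nums = [2, 1, 4, 1, 1, 4, 5, 2]
See 2: counts = {2: 1}
See 1: counts = {2: 1, 1: 1}
See 4: counts = {2: 1, 1: 1, 4: 1}
See 1: counts = {2: 1, 1: 2, 4: 1}
See 1: counts = {2: 1, 1: 3, 4: 1}
See 4: counts = {2: 1, 1: 3, 4: 2}
See 5: counts = {2: 1, 1: 3, 4: 2, 5: 1}
See 2: counts = {2: 2, 1: 3, 4: 2, 5: 1}

{2: 2, 1: 3, 4: 2, 5: 1}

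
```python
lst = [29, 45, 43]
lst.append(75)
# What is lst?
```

[29, 45, 43, 75]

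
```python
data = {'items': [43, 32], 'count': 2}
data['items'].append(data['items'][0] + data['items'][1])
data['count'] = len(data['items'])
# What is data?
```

After line 1: data = {'items': [43, 32], 'count': 2}
After line 2 (append 43 + 32 = 75): data = {'items': [43, 32, 75], 'count': 2}
After line 3 (count = len(items) = 3): data = {'items': [43, 32, 75], 'count': 3}

{'items': [43, 32, 75], 'count': 3}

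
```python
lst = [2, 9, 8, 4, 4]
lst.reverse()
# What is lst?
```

[4, 4, 8, 9, 2]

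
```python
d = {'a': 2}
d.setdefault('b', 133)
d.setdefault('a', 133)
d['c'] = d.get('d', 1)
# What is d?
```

After line 1: d = {'a': 2}
After line 2 (setdefault adds 'b'=133): d = {'a': 2, 'b': 133}
After line 3 (setdefault 'a' no-op, already exists): d = {'a': 2, 'b': 133}
After line 4 (get('d', 1) returns default since 'd' not in d): d = {'a': 2, 'b': 133, 'c': 1}

{'a': 2, 'b': 133, 'c': 1}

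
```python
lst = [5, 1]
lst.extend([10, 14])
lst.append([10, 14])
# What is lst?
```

After line 1: lst = [5, 1]
After line 2 (extend unpacks [10, 14]): lst = [5, 1, 10, 14]
After line 3 (append adds [10, 14] as single element): lst = [5, 1, 10, 14, [10, 14]]

[5, 1, 10, 14, [10, 14]]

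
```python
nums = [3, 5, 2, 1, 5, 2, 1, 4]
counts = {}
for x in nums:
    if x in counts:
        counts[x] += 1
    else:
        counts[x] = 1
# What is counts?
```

Initial: counts = {}, nums = [3, 5, 2, 1, 5, 2, 1, 4]
See 3: counts = {3: 1}
See 5: counts = {3: 1, 5: 1}
See 2: counts = {3: 1, 5: 1, 2: 1}
See 1: counts = {3: 1, 5: 1, 2: 1, 1: 1}
See 5: counts = {3: 1, 5: 2, 2: 1, 1: 1}
See 2: counts = {3: 1, 5: 2, 2: 2, 1: 1}
See 1: counts = {3: 1, 5: 2, 2: 2, 1: 2}
See 4: counts = {3: 1, 5: 2, 2: 2, 1: 2, 4: 1}

{3: 1, 5: 2, 2: 2, 1: 2, 4: 1}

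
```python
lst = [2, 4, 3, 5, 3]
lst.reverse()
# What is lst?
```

[3, 5, 3, 4, 2]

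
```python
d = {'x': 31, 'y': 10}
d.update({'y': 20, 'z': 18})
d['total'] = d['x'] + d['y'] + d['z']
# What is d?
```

After line 1: d = {'x': 31, 'y': 10}
After line 2 (y overwritten, z added): d = {'x': 31, 'y': 20, 'z': 18}
After line 3 (total = 31 + 20 + 18 = 69): d = {'x': 31, 'y': 20, 'z': 18, 'total': 69}

{'x': 31, 'y': 20, 'z': 18, 'total': 69}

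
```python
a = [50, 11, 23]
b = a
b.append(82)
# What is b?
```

After line 1: a = [50, 11, 23]
After line 2 (b = a is an alias, same object): a = [50, 11, 23], b = [50, 11, 23]
After line 3 (b.append mutates the shared list): a = [50, 11, 23, 82], b = [50, 11, 23, 82]

[50, 11, 23, 82]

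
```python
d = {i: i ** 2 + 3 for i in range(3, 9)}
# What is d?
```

{3: 12, 4: 19, 5: 28, 6: 39, 7: 52, 8: 67}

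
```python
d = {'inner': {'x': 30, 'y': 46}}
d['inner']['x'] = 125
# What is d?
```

After line 1: d = {'inner': {'x': 30, 'y': 46}}
After line 2 (inner x overwritten): d = {'inner': {'x': 125, 'y': 46}}

{'inner': {'x': 125, 'y': 46}}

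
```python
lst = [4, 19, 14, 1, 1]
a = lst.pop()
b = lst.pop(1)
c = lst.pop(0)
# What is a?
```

After line 1: lst = [4, 19, 14, 1, 1]
After line 2 (pop() -> a = 1): lst = [4, 19, 14, 1]
After line 3 (pop(1) -> b = 19): lst = [4, 14, 1]
After line 4 (pop(0) -> c = 4): lst = [14, 1]

1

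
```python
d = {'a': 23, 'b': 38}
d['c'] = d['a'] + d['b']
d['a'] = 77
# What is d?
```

After line 1: d = {'a': 23, 'b': 38}
After line 2 (d['c'] = 23 + 38): d = {'a': 23, 'b': 38, 'c': 61}
After line 3: d = {'a': 77, 'b': 38, 'c': 61}

{'a': 77, 'b': 38, 'c': 61}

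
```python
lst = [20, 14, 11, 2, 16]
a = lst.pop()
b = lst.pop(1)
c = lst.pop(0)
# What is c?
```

After line 1: lst = [20, 14, 11, 2, 16]
After line 2 (pop() -> a = 16): lst = [20, 14, 11, 2]
After line 3 (pop(1) -> b = 14): lst = [20, 11, 2]
After line 4 (pop(0) -> c = 20): lst = [11, 2]

20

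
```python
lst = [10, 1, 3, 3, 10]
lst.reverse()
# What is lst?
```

[10, 3, 3, 1, 10]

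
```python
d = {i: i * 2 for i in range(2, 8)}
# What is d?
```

{2: 4, 3: 6, 4: 8, 5: 10, 6: 12, 7: 14}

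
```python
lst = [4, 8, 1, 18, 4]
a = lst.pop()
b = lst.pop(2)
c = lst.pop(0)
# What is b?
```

After line 1: lst = [4, 8, 1, 18, 4]
After line 2 (pop() -> a = 4): lst = [4, 8, 1, 18]
After line 3 (pop(2) -> b = 1): lst = [4, 8, 18]
After line 4 (pop(0) -> c = 4): lst = [8, 18]

1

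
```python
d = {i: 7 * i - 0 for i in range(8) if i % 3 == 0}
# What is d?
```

{0: 0, 3: 21, 6: 42}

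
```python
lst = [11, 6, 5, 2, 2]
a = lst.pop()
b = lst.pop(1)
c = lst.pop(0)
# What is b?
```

After line 1: lst = [11, 6, 5, 2, 2]
After line 2 (pop() -> a = 2): lst = [11, 6, 5, 2]
After line 3 (pop(1) -> b = 6): lst = [11, 5, 2]
After line 4 (pop(0) -> c = 11): lst = [5, 2]

6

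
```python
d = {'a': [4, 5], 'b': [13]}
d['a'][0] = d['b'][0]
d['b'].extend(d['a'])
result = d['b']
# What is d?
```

After line 1: d = {'a': [4, 5], 'b': [13]}
After line 2 (a[0] = b[0] = 13): d = {'a': [13, 5], 'b': [13]}
After line 3 (b.extend(a) appends [13, 5]): d = {'a': [13, 5], 'b': [13, 13, 5]}
After line 4: result = d['b'] = [13, 13, 5]

{'a': [13, 5], 'b': [13, 13, 5]}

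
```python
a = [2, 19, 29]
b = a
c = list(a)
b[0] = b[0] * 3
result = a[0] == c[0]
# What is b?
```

After line 1: a = [2, 19, 29]
After line 2 (b = a, alias): a = [2, 19, 29], b = [2, 19, 29]
After line 3 (c = list(a) is a copy, new object): c = [2, 19, 29]
After line 4 (b[0] = 2 * 3 = 6; mutates shared a/b): a = b = [6, 19, 29], c = [2, 19, 29]
After line 5 (a[0] = 6, c[0] = 2; result = False)

[6, 19, 29]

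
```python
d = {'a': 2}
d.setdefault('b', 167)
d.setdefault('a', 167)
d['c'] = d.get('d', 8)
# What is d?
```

After line 1: d = {'a': 2}
After line 2 (setdefault adds 'b'=167): d = {'a': 2, 'b': 167}
After line 3 (setdefault 'a' no-op, already exists): d = {'a': 2, 'b': 167}
After line 4 (get('d', 8) returns default since 'd' not in d): d = {'a': 2, 'b': 167, 'c': 8}

{'a': 2, 'b': 167, 'c': 8}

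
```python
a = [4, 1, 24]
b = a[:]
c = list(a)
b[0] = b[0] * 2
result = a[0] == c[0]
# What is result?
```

After line 1: a = [4, 1, 24]
After line 2 (b = a[:], copy): a = [4, 1, 24], b = [4, 1, 24]
After line 3 (c = list(a) is a copy, new object): c = [4, 1, 24]
After line 4 (b[0] = 4 * 2 = 8; only b mutates (copy)): a = [4, 1, 24], b = [8, 1, 24], c = [4, 1, 24]
After line 5 (a[0] = 4, c[0] = 4; result = True)

True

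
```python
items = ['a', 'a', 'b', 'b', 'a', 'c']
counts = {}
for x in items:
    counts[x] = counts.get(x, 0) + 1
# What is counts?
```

Initial: counts = {}, items = ['a', 'a', 'b', 'b', 'a', 'c']
See 'a': counts = {'a': 1}
See 'a': counts = {'a': 2}
See 'b': counts = {'a': 2, 'b': 1}
See 'b': counts = {'a': 2, 'b': 2}
See 'a': counts = {'a': 3, 'b': 2}
See 'c': counts = {'a': 3, 'b': 2, 'c': 1}

{'a': 3, 'b': 2, 'c': 1}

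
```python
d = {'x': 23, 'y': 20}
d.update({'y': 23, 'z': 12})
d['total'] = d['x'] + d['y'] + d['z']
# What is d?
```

After line 1: d = {'x': 23, 'y': 20}
After line 2 (y overwritten, z added): d = {'x': 23, 'y': 23, 'z': 12}
After line 3 (total = 23 + 23 + 12 = 58): d = {'x': 23, 'y': 23, 'z': 12, 'total': 58}

{'x': 23, 'y': 23, 'z': 12, 'total': 58}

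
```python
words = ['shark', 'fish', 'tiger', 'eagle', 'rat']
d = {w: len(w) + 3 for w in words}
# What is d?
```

{'shark': 8, 'fish': 7, 'tiger': 8, 'eagle': 8, 'rat': 6}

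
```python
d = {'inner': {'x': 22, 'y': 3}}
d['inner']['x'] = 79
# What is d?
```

After line 1: d = {'inner': {'x': 22, 'y': 3}}
After line 2 (inner x overwritten): d = {'inner': {'x': 79, 'y': 3}}

{'inner': {'x': 79, 'y': 3}}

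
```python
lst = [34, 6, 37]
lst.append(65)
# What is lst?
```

[34, 6, 37, 65]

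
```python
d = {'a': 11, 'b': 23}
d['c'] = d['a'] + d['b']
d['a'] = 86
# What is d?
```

After line 1: d = {'a': 11, 'b': 23}
After line 2 (d['c'] = 11 + 23): d = {'a': 11, 'b': 23, 'c': 34}
After line 3: d = {'a': 86, 'b': 23, 'c': 34}

{'a': 86, 'b': 23, 'c': 34}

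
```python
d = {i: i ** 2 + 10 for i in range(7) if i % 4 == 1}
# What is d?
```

{1: 11, 5: 35}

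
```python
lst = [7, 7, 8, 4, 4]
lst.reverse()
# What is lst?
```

[4, 4, 8, 7, 7]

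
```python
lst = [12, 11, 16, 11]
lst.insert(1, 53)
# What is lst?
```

[12, 53, 11, 16, 11]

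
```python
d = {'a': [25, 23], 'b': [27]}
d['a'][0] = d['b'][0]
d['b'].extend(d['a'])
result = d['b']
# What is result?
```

After line 1: d = {'a': [25, 23], 'b': [27]}
After line 2 (a[0] = b[0] = 27): d = {'a': [27, 23], 'b': [27]}
After line 3 (b.extend(a) appends [27, 23]): d = {'a': [27, 23], 'b': [27, 27, 23]}
After line 4: result = d['b'] = [27, 27, 23]

[27, 27, 23]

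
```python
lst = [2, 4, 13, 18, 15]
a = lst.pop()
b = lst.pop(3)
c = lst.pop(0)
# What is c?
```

After line 1: lst = [2, 4, 13, 18, 15]
After line 2 (pop() -> a = 15): lst = [2, 4, 13, 18]
After line 3 (pop(3) -> b = 18): lst = [2, 4, 13]
After line 4 (pop(0) -> c = 2): lst = [4, 13]

2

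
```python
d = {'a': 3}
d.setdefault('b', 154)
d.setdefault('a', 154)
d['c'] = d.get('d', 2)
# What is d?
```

After line 1: d = {'a': 3}
After line 2 (setdefault adds 'b'=154): d = {'a': 3, 'b': 154}
After line 3 (setdefault 'a' no-op, already exists): d = {'a': 3, 'b': 154}
After line 4 (get('d', 2) returns default since 'd' not in d): d = {'a': 3, 'b': 154, 'c': 2}

{'a': 3, 'b': 154, 'c': 2}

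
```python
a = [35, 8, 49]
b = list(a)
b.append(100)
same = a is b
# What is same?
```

After line 1: a = [35, 8, 49]
After line 2 (b = list(a) is a shallow copy, new object): a = [35, 8, 49], b = [35, 8, 49]
After line 3 (append only mutates b): a = [35, 8, 49], b = [35, 8, 49, 100]
After line 4 (same = a is b; different objects -> False): same = False

False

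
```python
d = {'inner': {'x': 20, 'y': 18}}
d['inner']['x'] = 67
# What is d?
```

After line 1: d = {'inner': {'x': 20, 'y': 18}}
After line 2 (inner x overwritten): d = {'inner': {'x': 67, 'y': 18}}

{'inner': {'x': 67, 'y': 18}}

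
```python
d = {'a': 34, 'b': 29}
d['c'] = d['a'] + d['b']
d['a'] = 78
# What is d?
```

After line 1: d = {'a': 34, 'b': 29}
After line 2 (d['c'] = 34 + 29): d = {'a': 34, 'b': 29, 'c': 63}
After line 3: d = {'a': 78, 'b': 29, 'c': 63}

{'a': 78, 'b': 29, 'c': 63}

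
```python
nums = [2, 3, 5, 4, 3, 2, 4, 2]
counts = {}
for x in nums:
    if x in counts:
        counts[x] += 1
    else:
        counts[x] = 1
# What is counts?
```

Initial: counts = {}, nums = [2, 3, 5, 4, 3, 2, 4, 2]
See 2: counts = {2: 1}
See 3: counts = {2: 1, 3: 1}
See 5: counts = {2: 1, 3: 1, 5: 1}
See 4: counts = {2: 1, 3: 1, 5: 1, 4: 1}
See 3: counts = {2: 1, 3: 2, 5: 1, 4: 1}
See 2: counts = {2: 2, 3: 2, 5: 1, 4: 1}
See 4: counts = {2: 2, 3: 2, 5: 1, 4: 2}
See 2: counts = {2: 3, 3: 2, 5: 1, 4: 2}

{2: 3, 3: 2, 5: 1, 4: 2}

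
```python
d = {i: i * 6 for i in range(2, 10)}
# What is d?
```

{2: 12, 3: 18, 4: 24, 5: 30, 6: 36, 7: 42, 8: 48, 9: 54}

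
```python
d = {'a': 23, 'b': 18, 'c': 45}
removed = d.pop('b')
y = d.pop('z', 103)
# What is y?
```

After line 1: d = {'a': 23, 'b': 18, 'c': 45}
After line 2 (pop 'b' returns 18): d = {'a': 23, 'c': 45}, removed = 18
After line 3 (pop 'z' missing, returns default 103): d = {'a': 23, 'c': 45}, y = 103

103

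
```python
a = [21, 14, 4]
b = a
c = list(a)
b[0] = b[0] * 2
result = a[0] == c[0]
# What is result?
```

After line 1: a = [21, 14, 4]
After line 2 (b = a, alias): a = [21, 14, 4], b = [21, 14, 4]
After line 3 (c = list(a) is a copy, new object): c = [21, 14, 4]
After line 4 (b[0] = 21 * 2 = 42; mutates shared a/b): a = b = [42, 14, 4], c = [21, 14, 4]
After line 5 (a[0] = 42, c[0] = 21; result = False)

False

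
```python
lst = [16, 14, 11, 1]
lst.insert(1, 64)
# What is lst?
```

[16, 64, 14, 11, 1]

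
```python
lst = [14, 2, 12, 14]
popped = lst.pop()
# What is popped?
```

14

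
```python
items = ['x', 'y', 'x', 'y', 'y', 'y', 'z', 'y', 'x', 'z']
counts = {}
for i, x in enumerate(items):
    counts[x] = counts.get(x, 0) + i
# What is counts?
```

Initial: counts = {}, items = ['x', 'y', 'x', 'y', 'y', 'y', 'z', 'y', 'x', 'z']
i=0, x='x': counts = {'x': 0}
i=1, x='y': counts = {'x': 0, 'y': 1}
i=2, x='x': counts = {'x': 2, 'y': 1}
i=3, x='y': counts = {'x': 2, 'y': 4}
i=4, x='y': counts = {'x': 2, 'y': 8}
i=5, x='y': counts = {'x': 2, 'y': 13}
i=6, x='z': counts = {'x': 2, 'y': 13, 'z': 6}
i=7, x='y': counts = {'x': 2, 'y': 20, 'z': 6}
i=8, x='x': counts = {'x': 10, 'y': 20, 'z': 6}
i=9, x='z': counts = {'x': 10, 'y': 20, 'z': 15}

{'x': 10, 'y': 20, 'z': 15}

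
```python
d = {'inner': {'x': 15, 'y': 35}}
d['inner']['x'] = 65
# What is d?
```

After line 1: d = {'inner': {'x': 15, 'y': 35}}
After line 2 (inner x overwritten): d = {'inner': {'x': 65, 'y': 35}}

{'inner': {'x': 65, 'y': 35}}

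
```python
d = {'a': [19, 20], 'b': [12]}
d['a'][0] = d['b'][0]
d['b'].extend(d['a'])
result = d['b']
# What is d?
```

After line 1: d = {'a': [19, 20], 'b': [12]}
After line 2 (a[0] = b[0] = 12): d = {'a': [12, 20], 'b': [12]}
After line 3 (b.extend(a) appends [12, 20]): d = {'a': [12, 20], 'b': [12, 12, 20]}
After line 4: result = d['b'] = [12, 12, 20]

{'a': [12, 20], 'b': [12, 12, 20]}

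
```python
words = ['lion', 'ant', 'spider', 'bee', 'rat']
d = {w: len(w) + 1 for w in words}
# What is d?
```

{'lion': 5, 'ant': 4, 'spider': 7, 'bee': 4, 'rat': 4}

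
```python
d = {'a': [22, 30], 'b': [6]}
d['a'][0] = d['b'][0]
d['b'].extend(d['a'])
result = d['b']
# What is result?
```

After line 1: d = {'a': [22, 30], 'b': [6]}
After line 2 (a[0] = b[0] = 6): d = {'a': [6, 30], 'b': [6]}
After line 3 (b.extend(a) appends [6, 30]): d = {'a': [6, 30], 'b': [6, 6, 30]}
After line 4: result = d['b'] = [6, 6, 30]

[6, 6, 30]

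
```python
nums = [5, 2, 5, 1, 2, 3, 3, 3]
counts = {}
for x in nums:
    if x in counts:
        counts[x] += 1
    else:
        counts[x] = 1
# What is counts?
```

Initial: counts = {}, nums = [5, 2, 5, 1, 2, 3, 3, 3]
See 5: counts = {5: 1}
See 2: counts = {5: 1, 2: 1}
See 5: counts = {5: 2, 2: 1}
See 1: counts = {5: 2, 2: 1, 1: 1}
See 2: counts = {5: 2, 2: 2, 1: 1}
See 3: counts = {5: 2, 2: 2, 1: 1, 3: 1}
See 3: counts = {5: 2, 2: 2, 1: 1, 3: 2}
See 3: counts = {5: 2, 2: 2, 1: 1, 3: 3}

{5: 2, 2: 2, 1: 1, 3: 3}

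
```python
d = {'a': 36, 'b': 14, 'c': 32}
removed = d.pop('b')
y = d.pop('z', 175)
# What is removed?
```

After line 1: d = {'a': 36, 'b': 14, 'c': 32}
After line 2 (pop 'b' returns 14): d = {'a': 36, 'c': 32}, removed = 14
After line 3 (pop 'z' missing, returns default 175): d = {'a': 36, 'c': 32}, y = 175

14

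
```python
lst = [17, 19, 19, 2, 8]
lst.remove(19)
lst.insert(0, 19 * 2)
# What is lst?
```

After line 1: lst = [17, 19, 19, 2, 8]
After line 2 (remove first 19): lst = [17, 19, 2, 8]
After line 3 (insert 38 at index 0): lst = [38, 17, 19, 2, 8]

[38, 17, 19, 2, 8]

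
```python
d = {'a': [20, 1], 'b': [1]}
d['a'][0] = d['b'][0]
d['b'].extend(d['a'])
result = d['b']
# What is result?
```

After line 1: d = {'a': [20, 1], 'b': [1]}
After line 2 (a[0] = b[0] = 1): d = {'a': [1, 1], 'b': [1]}
After line 3 (b.extend(a) appends [1, 1]): d = {'a': [1, 1], 'b': [1, 1, 1]}
After line 4: result = d['b'] = [1, 1, 1]

[1, 1, 1]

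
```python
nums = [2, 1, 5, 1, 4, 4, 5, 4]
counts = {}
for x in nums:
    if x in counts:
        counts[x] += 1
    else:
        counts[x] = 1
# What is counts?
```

Initial: counts = {}, nums = [2, 1, 5, 1, 4, 4, 5, 4]
See 2: counts = {2: 1}
See 1: counts = {2: 1, 1: 1}
See 5: counts = {2: 1, 1: 1, 5: 1}
See 1: counts = {2: 1, 1: 2, 5: 1}
See 4: counts = {2: 1, 1: 2, 5: 1, 4: 1}
See 4: counts = {2: 1, 1: 2, 5: 1, 4: 2}
See 5: counts = {2: 1, 1: 2, 5: 2, 4: 2}
See 4: counts = {2: 1, 1: 2, 5: 2, 4: 3}

{2: 1, 1: 2, 5: 2, 4: 3}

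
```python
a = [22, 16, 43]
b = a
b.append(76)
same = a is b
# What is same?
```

After line 1: a = [22, 16, 43]
After line 2 (b = a is an alias, same object): a = [22, 16, 43], b = [22, 16, 43]
After line 3 (b.append mutates the shared list): a = [22, 16, 43, 76], b = [22, 16, 43, 76]
After line 4 (same = a is b; same object -> True): same = True

True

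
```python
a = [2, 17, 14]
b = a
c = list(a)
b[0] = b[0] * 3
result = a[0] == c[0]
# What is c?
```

After line 1: a = [2, 17, 14]
After line 2 (b = a, alias): a = [2, 17, 14], b = [2, 17, 14]
After line 3 (c = list(a) is a copy, new object): c = [2, 17, 14]
After line 4 (b[0] = 2 * 3 = 6; mutates shared a/b): a = b = [6, 17, 14], c = [2, 17, 14]
After line 5 (a[0] = 6, c[0] = 2; result = False)

[2, 17, 14]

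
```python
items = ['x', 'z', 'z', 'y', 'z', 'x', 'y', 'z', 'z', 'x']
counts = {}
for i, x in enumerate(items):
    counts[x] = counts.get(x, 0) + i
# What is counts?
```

Initial: counts = {}, items = ['x', 'z', 'z', 'y', 'z', 'x', 'y', 'z', 'z', 'x']
i=0, x='x': counts = {'x': 0}
i=1, x='z': counts = {'x': 0, 'z': 1}
i=2, x='z': counts = {'x': 0, 'z': 3}
i=3, x='y': counts = {'x': 0, 'z': 3, 'y': 3}
i=4, x='z': counts = {'x': 0, 'z': 7, 'y': 3}
i=5, x='x': counts = {'x': 5, 'z': 7, 'y': 3}
i=6, x='y': counts = {'x': 5, 'z': 7, 'y': 9}
i=7, x='z': counts = {'x': 5, 'z': 14, 'y': 9}
i=8, x='z': counts = {'x': 5, 'z': 22, 'y': 9}
i=9, x='x': counts = {'x': 14, 'z': 22, 'y': 9}

{'x': 14, 'z': 22, 'y': 9}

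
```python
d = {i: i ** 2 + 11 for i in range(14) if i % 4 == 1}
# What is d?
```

{1: 12, 5: 36, 9: 92, 13: 180}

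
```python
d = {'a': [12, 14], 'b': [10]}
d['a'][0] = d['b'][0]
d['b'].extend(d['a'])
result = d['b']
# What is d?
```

After line 1: d = {'a': [12, 14], 'b': [10]}
After line 2 (a[0] = b[0] = 10): d = {'a': [10, 14], 'b': [10]}
After line 3 (b.extend(a) appends [10, 14]): d = {'a': [10, 14], 'b': [10, 10, 14]}
After line 4: result = d['b'] = [10, 10, 14]

{'a': [10, 14], 'b': [10, 10, 14]}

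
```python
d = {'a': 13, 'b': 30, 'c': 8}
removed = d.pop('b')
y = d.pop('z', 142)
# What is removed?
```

After line 1: d = {'a': 13, 'b': 30, 'c': 8}
After line 2 (pop 'b' returns 30): d = {'a': 13, 'c': 8}, removed = 30
After line 3 (pop 'z' missing, returns default 142): d = {'a': 13, 'c': 8}, y = 142

30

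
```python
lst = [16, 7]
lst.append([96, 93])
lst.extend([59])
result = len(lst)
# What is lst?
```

After line 1: lst = [16, 7]
After line 2 (append adds [96, 93] as single element): lst = [16, 7, [96, 93]]
After line 3 (extend unpacks [59], adds 59): lst = [16, 7, [96, 93], 59]
After line 4: result = len(lst) = 4

[16, 7, [96, 93], 59]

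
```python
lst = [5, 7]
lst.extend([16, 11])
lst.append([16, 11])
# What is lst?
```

After line 1: lst = [5, 7]
After line 2 (extend unpacks [16, 11]): lst = [5, 7, 16, 11]
After line 3 (append adds [16, 11] as single element): lst = [5, 7, 16, 11, [16, 11]]

[5, 7, 16, 11, [16, 11]]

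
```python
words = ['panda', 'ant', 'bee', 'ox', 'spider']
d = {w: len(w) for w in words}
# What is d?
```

{'panda': 5, 'ant': 3, 'bee': 3, 'ox': 2, 'spider': 6}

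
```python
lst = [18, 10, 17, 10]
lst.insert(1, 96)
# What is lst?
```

[18, 96, 10, 17, 10]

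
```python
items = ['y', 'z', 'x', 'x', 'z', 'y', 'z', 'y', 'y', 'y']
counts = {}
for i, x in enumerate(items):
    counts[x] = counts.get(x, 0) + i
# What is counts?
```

Initial: counts = {}, items = ['y', 'z', 'x', 'x', 'z', 'y', 'z', 'y', 'y', 'y']
i=0, x='y': counts = {'y': 0}
i=1, x='z': counts = {'y': 0, 'z': 1}
i=2, x='x': counts = {'y': 0, 'z': 1, 'x': 2}
i=3, x='x': counts = {'y': 0, 'z': 1, 'x': 5}
i=4, x='z': counts = {'y': 0, 'z': 5, 'x': 5}
i=5, x='y': counts = {'y': 5, 'z': 5, 'x': 5}
i=6, x='z': counts = {'y': 5, 'z': 11, 'x': 5}
i=7, x='y': counts = {'y': 12, 'z': 11, 'x': 5}
i=8, x='y': counts = {'y': 20, 'z': 11, 'x': 5}
i=9, x='y': counts = {'y': 29, 'z': 11, 'x': 5}

{'y': 29, 'z': 11, 'x': 5}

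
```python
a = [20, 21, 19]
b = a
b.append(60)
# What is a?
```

After line 1: a = [20, 21, 19]
After line 2 (b = a is an alias, same object): a = [20, 21, 19], b = [20, 21, 19]
After line 3 (b.append mutates the shared list): a = [20, 21, 19, 60], b = [20, 21, 19, 60]

[20, 21, 19, 60]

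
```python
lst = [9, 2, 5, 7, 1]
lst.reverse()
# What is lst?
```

[1, 7, 5, 2, 9]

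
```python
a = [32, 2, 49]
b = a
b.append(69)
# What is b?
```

After line 1: a = [32, 2, 49]
After line 2 (b = a is an alias, same object): a = [32, 2, 49], b = [32, 2, 49]
After line 3 (b.append mutates the shared list): a = [32, 2, 49, 69], b = [32, 2, 49, 69]

[32, 2, 49, 69]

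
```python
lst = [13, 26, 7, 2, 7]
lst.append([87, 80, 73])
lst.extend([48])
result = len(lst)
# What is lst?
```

After line 1: lst = [13, 26, 7, 2, 7]
After line 2 (append adds [87, 80, 73] as single element): lst = [13, 26, 7, 2, 7, [87, 80, 73]]
After line 3 (extend unpacks [48], adds 48): lst = [13, 26, 7, 2, 7, [87, 80, 73], 48]
After line 4: result = len(lst) = 7

[13, 26, 7, 2, 7, [87, 80, 73], 48]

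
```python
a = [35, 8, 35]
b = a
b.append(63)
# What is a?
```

After line 1: a = [35, 8, 35]
After line 2 (b = a is an alias, same object): a = [35, 8, 35], b = [35, 8, 35]
After line 3 (b.append mutates the shared list): a = [35, 8, 35, 63], b = [35, 8, 35, 63]

[35, 8, 35, 63]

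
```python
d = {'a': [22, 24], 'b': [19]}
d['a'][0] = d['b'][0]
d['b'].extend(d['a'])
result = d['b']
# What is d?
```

After line 1: d = {'a': [22, 24], 'b': [19]}
After line 2 (a[0] = b[0] = 19): d = {'a': [19, 24], 'b': [19]}
After line 3 (b.extend(a) appends [19, 24]): d = {'a': [19, 24], 'b': [19, 19, 24]}
After line 4: result = d['b'] = [19, 19, 24]

{'a': [19, 24], 'b': [19, 19, 24]}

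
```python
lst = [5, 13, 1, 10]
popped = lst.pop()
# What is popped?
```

10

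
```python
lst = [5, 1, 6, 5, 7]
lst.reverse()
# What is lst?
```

[7, 5, 6, 1, 5]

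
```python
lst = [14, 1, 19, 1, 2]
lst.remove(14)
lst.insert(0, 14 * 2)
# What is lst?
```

After line 1: lst = [14, 1, 19, 1, 2]
After line 2 (remove first 14): lst = [1, 19, 1, 2]
After line 3 (insert 28 at index 0): lst = [28, 1, 19, 1, 2]

[28, 1, 19, 1, 2]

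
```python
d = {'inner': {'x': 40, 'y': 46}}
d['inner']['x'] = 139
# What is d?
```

After line 1: d = {'inner': {'x': 40, 'y': 46}}
After line 2 (inner x overwritten): d = {'inner': {'x': 139, 'y': 46}}

{'inner': {'x': 139, 'y': 46}}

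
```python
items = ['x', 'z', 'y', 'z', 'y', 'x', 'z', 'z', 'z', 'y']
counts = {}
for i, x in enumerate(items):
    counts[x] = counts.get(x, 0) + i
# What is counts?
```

Initial: counts = {}, items = ['x', 'z', 'y', 'z', 'y', 'x', 'z', 'z', 'z', 'y']
i=0, x='x': counts = {'x': 0}
i=1, x='z': counts = {'x': 0, 'z': 1}
i=2, x='y': counts = {'x': 0, 'z': 1, 'y': 2}
i=3, x='z': counts = {'x': 0, 'z': 4, 'y': 2}
i=4, x='y': counts = {'x': 0, 'z': 4, 'y': 6}
i=5, x='x': counts = {'x': 5, 'z': 4, 'y': 6}
i=6, x='z': counts = {'x': 5, 'z': 10, 'y': 6}
i=7, x='z': counts = {'x': 5, 'z': 17, 'y': 6}
i=8, x='z': counts = {'x': 5, 'z': 25, 'y': 6}
i=9, x='y': counts = {'x': 5, 'z': 25, 'y': 15}

{'x': 5, 'z': 25, 'y': 15}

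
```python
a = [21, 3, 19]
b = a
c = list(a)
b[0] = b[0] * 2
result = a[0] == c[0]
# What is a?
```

After line 1: a = [21, 3, 19]
After line 2 (b = a, alias): a = [21, 3, 19], b = [21, 3, 19]
After line 3 (c = list(a) is a copy, new object): c = [21, 3, 19]
After line 4 (b[0] = 21 * 2 = 42; mutates shared a/b): a = b = [42, 3, 19], c = [21, 3, 19]
After line 5 (a[0] = 42, c[0] = 21; result = False)

[42, 3, 19]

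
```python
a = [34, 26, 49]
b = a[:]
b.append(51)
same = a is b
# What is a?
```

After line 1: a = [34, 26, 49]
After line 2 (b = a[:] is a shallow copy, new object): a = [34, 26, 49], b = [34, 26, 49]
After line 3 (append only mutates b): a = [34, 26, 49], b = [34, 26, 49, 51]
After line 4 (same = a is b; different objects -> False): same = False

[34, 26, 49]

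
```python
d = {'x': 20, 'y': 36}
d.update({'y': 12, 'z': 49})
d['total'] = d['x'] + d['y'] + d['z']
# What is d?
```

After line 1: d = {'x': 20, 'y': 36}
After line 2 (y overwritten, z added): d = {'x': 20, 'y': 12, 'z': 49}
After line 3 (total = 20 + 12 + 49 = 81): d = {'x': 20, 'y': 12, 'z': 49, 'total': 81}

{'x': 20, 'y': 12, 'z': 49, 'total': 81}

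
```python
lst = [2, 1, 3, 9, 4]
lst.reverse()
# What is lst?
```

[4, 9, 3, 1, 2]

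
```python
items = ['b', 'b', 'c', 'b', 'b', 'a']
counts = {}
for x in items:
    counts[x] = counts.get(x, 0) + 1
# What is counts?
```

Initial: counts = {}, items = ['b', 'b', 'c', 'b', 'b', 'a']
See 'b': counts = {'b': 1}
See 'b': counts = {'b': 2}
See 'c': counts = {'b': 2, 'c': 1}
See 'b': counts = {'b': 3, 'c': 1}
See 'b': counts = {'b': 4, 'c': 1}
See 'a': counts = {'b': 4, 'c': 1, 'a': 1}

{'b': 4, 'c': 1, 'a': 1}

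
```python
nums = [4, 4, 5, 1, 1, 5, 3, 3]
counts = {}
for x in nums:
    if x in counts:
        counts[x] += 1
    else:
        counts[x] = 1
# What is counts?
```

Initial: counts = {}, nums = [4, 4, 5, 1, 1, 5, 3, 3]
See 4: counts = {4: 1}
See 4: counts = {4: 2}
See 5: counts = {4: 2, 5: 1}
See 1: counts = {4: 2, 5: 1, 1: 1}
See 1: counts = {4: 2, 5: 1, 1: 2}
See 5: counts = {4: 2, 5: 2, 1: 2}
See 3: counts = {4: 2, 5: 2, 1: 2, 3: 1}
See 3: counts = {4: 2, 5: 2, 1: 2, 3: 2}

{4: 2, 5: 2, 1: 2, 3: 2}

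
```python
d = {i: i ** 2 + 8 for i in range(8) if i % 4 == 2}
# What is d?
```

{2: 12, 6: 44}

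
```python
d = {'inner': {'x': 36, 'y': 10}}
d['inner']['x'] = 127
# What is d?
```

After line 1: d = {'inner': {'x': 36, 'y': 10}}
After line 2 (inner x overwritten): d = {'inner': {'x': 127, 'y': 10}}

{'inner': {'x': 127, 'y': 10}}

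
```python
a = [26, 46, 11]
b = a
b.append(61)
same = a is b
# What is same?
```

After line 1: a = [26, 46, 11]
After line 2 (b = a is an alias, same object): a = [26, 46, 11], b = [26, 46, 11]
After line 3 (b.append mutates the shared list): a = [26, 46, 11, 61], b = [26, 46, 11, 61]
After line 4 (same = a is b; same object -> True): same = True

True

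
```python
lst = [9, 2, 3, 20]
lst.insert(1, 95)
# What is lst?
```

[9, 95, 2, 3, 20]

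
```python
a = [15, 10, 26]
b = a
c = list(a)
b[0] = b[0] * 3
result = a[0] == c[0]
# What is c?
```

After line 1: a = [15, 10, 26]
After line 2 (b = a, alias): a = [15, 10, 26], b = [15, 10, 26]
After line 3 (c = list(a) is a copy, new object): c = [15, 10, 26]
After line 4 (b[0] = 15 * 3 = 45; mutates shared a/b): a = b = [45, 10, 26], c = [15, 10, 26]
After line 5 (a[0] = 45, c[0] = 15; result = False)

[15, 10, 26]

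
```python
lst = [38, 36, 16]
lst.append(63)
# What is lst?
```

[38, 36, 16, 63]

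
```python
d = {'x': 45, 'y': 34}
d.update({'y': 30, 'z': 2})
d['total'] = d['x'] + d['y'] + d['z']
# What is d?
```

After line 1: d = {'x': 45, 'y': 34}
After line 2 (y overwritten, z added): d = {'x': 45, 'y': 30, 'z': 2}
After line 3 (total = 45 + 30 + 2 = 77): d = {'x': 45, 'y': 30, 'z': 2, 'total': 77}

{'x': 45, 'y': 30, 'z': 2, 'total': 77}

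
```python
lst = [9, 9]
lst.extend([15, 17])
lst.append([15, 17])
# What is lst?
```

After line 1: lst = [9, 9]
After line 2 (extend unpacks [15, 17]): lst = [9, 9, 15, 17]
After line 3 (append adds [15, 17] as single element): lst = [9, 9, 15, 17, [15, 17]]

[9, 9, 15, 17, [15, 17]]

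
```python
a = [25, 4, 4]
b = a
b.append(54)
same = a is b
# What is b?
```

After line 1: a = [25, 4, 4]
After line 2 (b = a is an alias, same object): a = [25, 4, 4], b = [25, 4, 4]
After line 3 (b.append mutates the shared list): a = [25, 4, 4, 54], b = [25, 4, 4, 54]
After line 4 (same = a is b; same object -> True): same = True

[25, 4, 4, 54]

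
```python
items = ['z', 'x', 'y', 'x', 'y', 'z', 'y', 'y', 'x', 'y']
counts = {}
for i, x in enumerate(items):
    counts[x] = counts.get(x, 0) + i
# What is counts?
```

Initial: counts = {}, items = ['z', 'x', 'y', 'x', 'y', 'z', 'y', 'y', 'x', 'y']
i=0, x='z': counts = {'z': 0}
i=1, x='x': counts = {'z': 0, 'x': 1}
i=2, x='y': counts = {'z': 0, 'x': 1, 'y': 2}
i=3, x='x': counts = {'z': 0, 'x': 4, 'y': 2}
i=4, x='y': counts = {'z': 0, 'x': 4, 'y': 6}
i=5, x='z': counts = {'z': 5, 'x': 4, 'y': 6}
i=6, x='y': counts = {'z': 5, 'x': 4, 'y': 12}
i=7, x='y': counts = {'z': 5, 'x': 4, 'y': 19}
i=8, x='x': counts = {'z': 5, 'x': 12, 'y': 19}
i=9, x='y': counts = {'z': 5, 'x': 12, 'y': 28}

{'z': 5, 'x': 12, 'y': 28}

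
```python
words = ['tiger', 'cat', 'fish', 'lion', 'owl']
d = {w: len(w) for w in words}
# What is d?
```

{'tiger': 5, 'cat': 3, 'fish': 4, 'lion': 4, 'owl': 3}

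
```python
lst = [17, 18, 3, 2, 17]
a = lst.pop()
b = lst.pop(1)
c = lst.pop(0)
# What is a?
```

After line 1: lst = [17, 18, 3, 2, 17]
After line 2 (pop() -> a = 17): lst = [17, 18, 3, 2]
After line 3 (pop(1) -> b = 18): lst = [17, 3, 2]
After line 4 (pop(0) -> c = 17): lst = [3, 2]

17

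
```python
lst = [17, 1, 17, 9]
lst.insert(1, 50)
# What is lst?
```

[17, 50, 1, 17, 9]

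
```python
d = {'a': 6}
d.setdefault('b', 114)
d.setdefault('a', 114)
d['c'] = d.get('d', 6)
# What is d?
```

After line 1: d = {'a': 6}
After line 2 (setdefault adds 'b'=114): d = {'a': 6, 'b': 114}
After line 3 (setdefault 'a' no-op, already exists): d = {'a': 6, 'b': 114}
After line 4 (get('d', 6) returns default since 'd' not in d): d = {'a': 6, 'b': 114, 'c': 6}

{'a': 6, 'b': 114, 'c': 6}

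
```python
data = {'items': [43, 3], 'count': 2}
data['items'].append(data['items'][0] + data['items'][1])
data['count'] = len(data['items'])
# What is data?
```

After line 1: data = {'items': [43, 3], 'count': 2}
After line 2 (append 43 + 3 = 46): data = {'items': [43, 3, 46], 'count': 2}
After line 3 (count = len(items) = 3): data = {'items': [43, 3, 46], 'count': 3}

{'items': [43, 3, 46], 'count': 3}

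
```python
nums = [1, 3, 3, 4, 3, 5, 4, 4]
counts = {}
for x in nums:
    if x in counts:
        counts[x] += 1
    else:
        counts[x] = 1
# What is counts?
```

Initial: counts = {}, nums = [1, 3, 3, 4, 3, 5, 4, 4]
See 1: counts = {1: 1}
See 3: counts = {1: 1, 3: 1}
See 3: counts = {1: 1, 3: 2}
See 4: counts = {1: 1, 3: 2, 4: 1}
See 3: counts = {1: 1, 3: 3, 4: 1}
See 5: counts = {1: 1, 3: 3, 4: 1, 5: 1}
See 4: counts = {1: 1, 3: 3, 4: 2, 5: 1}
See 4: counts = {1: 1, 3: 3, 4: 3, 5: 1}

{1: 1, 3: 3, 4: 3, 5: 1}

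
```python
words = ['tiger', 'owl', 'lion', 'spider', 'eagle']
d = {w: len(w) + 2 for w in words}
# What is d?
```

{'tiger': 7, 'owl': 5, 'lion': 6, 'spider': 8, 'eagle': 7}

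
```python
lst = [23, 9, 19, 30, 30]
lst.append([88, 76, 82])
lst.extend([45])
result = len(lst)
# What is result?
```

After line 1: lst = [23, 9, 19, 30, 30]
After line 2 (append adds [88, 76, 82] as single element): lst = [23, 9, 19, 30, 30, [88, 76, 82]]
After line 3 (extend unpacks [45], adds 45): lst = [23, 9, 19, 30, 30, [88, 76, 82], 45]
After line 4: result = len(lst) = 7

7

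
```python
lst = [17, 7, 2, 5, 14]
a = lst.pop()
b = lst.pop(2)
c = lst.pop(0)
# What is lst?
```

After line 1: lst = [17, 7, 2, 5, 14]
After line 2 (pop() -> a = 14): lst = [17, 7, 2, 5]
After line 3 (pop(2) -> b = 2): lst = [17, 7, 5]
After line 4 (pop(0) -> c = 17): lst = [7, 5]

[7, 5]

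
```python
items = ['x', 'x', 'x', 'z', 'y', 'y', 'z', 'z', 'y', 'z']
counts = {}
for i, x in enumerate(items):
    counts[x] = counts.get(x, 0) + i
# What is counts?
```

Initial: counts = {}, items = ['x', 'x', 'x', 'z', 'y', 'y', 'z', 'z', 'y', 'z']
i=0, x='x': counts = {'x': 0}
i=1, x='x': counts = {'x': 1}
i=2, x='x': counts = {'x': 3}
i=3, x='z': counts = {'x': 3, 'z': 3}
i=4, x='y': counts = {'x': 3, 'z': 3, 'y': 4}
i=5, x='y': counts = {'x': 3, 'z': 3, 'y': 9}
i=6, x='z': counts = {'x': 3, 'z': 9, 'y': 9}
i=7, x='z': counts = {'x': 3, 'z': 16, 'y': 9}
i=8, x='y': counts = {'x': 3, 'z': 16, 'y': 17}
i=9, x='z': counts = {'x': 3, 'z': 25, 'y': 17}

{'x': 3, 'z': 25, 'y': 17}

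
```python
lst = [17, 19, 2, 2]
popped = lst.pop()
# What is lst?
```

[17, 19, 2]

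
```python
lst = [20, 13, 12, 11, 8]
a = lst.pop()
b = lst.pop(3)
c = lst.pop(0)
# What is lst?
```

After line 1: lst = [20, 13, 12, 11, 8]
After line 2 (pop() -> a = 8): lst = [20, 13, 12, 11]
After line 3 (pop(3) -> b = 11): lst = [20, 13, 12]
After line 4 (pop(0) -> c = 20): lst = [13, 12]

[13, 12]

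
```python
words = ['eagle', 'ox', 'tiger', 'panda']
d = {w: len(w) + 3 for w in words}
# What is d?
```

{'eagle': 8, 'ox': 5, 'tiger': 8, 'panda': 8}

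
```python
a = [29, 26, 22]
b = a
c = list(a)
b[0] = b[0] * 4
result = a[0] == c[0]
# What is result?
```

After line 1: a = [29, 26, 22]
After line 2 (b = a, alias): a = [29, 26, 22], b = [29, 26, 22]
After line 3 (c = list(a) is a copy, new object): c = [29, 26, 22]
After line 4 (b[0] = 29 * 4 = 116; mutates shared a/b): a = b = [116, 26, 22], c = [29, 26, 22]
After line 5 (a[0] = 116, c[0] = 29; result = False)

False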